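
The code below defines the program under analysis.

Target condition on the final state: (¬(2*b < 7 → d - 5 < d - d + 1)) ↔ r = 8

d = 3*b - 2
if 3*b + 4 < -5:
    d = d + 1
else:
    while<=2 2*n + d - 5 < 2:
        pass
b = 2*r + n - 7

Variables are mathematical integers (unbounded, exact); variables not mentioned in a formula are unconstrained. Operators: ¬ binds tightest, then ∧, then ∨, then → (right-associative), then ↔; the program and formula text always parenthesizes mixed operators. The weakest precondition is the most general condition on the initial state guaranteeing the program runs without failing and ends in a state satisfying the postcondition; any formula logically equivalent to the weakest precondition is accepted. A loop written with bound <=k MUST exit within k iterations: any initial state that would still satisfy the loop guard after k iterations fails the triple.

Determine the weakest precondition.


Working backward. After the program, the postcondition (¬(2*b < 7 → d - 5 < d - d + 1)) ↔ r = 8 must hold; in canonical form it is (¬(2*b < 7 → d < 6)) ↔ r = 8.
Before b := 2*r + n - 7: (¬(2*n + 4*r < 21 → d < 6)) ↔ r = 8
Then branch requires (¬(2*n + 4*r < 21 → d < 5)) ↔ r = 8; else branch requires (d + 2*n < 7 → ((d + 2*n < 7 → ((¬(d + 2*n < 7)) ∧ ((¬(2*n + 4*r < 21 → d < 6)) ↔ r = 8))) ∧ ((¬(d + 2*n < 7)) → ((¬(2*n + 4*r < 21 → d < 6)) ↔ r = 8)))) ∧ ((¬(d + 2*n < 7)) → ((¬(2*n + 4*r < 21 → d < 6)) ↔ r = 8)).
Before the if: (3*b < -9 → ((¬(2*n + 4*r < 21 → d < 5)) ↔ r = 8)) ∧ ((¬(3*b < -9)) → ((d + 2*n < 7 → ((d + 2*n < 7 → ((¬(d + 2*n < 7)) ∧ ((¬(2*n + 4*r < 21 → d < 6)) ↔ r = 8))) ∧ ((¬(d + 2*n < 7)) → ((¬(2*n + 4*r < 21 → d < 6)) ↔ r = 8)))) ∧ ((¬(d + 2*n < 7)) → ((¬(2*n + 4*r < 21 → d < 6)) ↔ r = 8))))
Before d := 3*b - 2: (3*b < -9 → ((¬(2*n + 4*r < 21 → 3*b < 7)) ↔ r = 8)) ∧ ((¬(3*b < -9)) → ((3*b + 2*n < 9 → ((3*b + 2*n < 9 → ((¬(3*b + 2*n < 9)) ∧ ((¬(2*n + 4*r < 21 → 3*b < 8)) ↔ r = 8))) ∧ ((¬(3*b + 2*n < 9)) → ((¬(2*n + 4*r < 21 → 3*b < 8)) ↔ r = 8)))) ∧ ((¬(3*b + 2*n < 9)) → ((¬(2*n + 4*r < 21 → 3*b < 8)) ↔ r = 8))))
Answer: WP = (3*b < -9 → ((¬(2*n + 4*r < 21 → 3*b < 7)) ↔ r = 8)) ∧ ((¬(3*b < -9)) → ((3*b + 2*n < 9 → ((3*b + 2*n < 9 → ((¬(3*b + 2*n < 9)) ∧ ((¬(2*n + 4*r < 21 → 3*b < 8)) ↔ r = 8))) ∧ ((¬(3*b + 2*n < 9)) → ((¬(2*n + 4*r < 21 → 3*b < 8)) ↔ r = 8)))) ∧ ((¬(3*b + 2*n < 9)) → ((¬(2*n + 4*r < 21 → 3*b < 8)) ↔ r = 8))))


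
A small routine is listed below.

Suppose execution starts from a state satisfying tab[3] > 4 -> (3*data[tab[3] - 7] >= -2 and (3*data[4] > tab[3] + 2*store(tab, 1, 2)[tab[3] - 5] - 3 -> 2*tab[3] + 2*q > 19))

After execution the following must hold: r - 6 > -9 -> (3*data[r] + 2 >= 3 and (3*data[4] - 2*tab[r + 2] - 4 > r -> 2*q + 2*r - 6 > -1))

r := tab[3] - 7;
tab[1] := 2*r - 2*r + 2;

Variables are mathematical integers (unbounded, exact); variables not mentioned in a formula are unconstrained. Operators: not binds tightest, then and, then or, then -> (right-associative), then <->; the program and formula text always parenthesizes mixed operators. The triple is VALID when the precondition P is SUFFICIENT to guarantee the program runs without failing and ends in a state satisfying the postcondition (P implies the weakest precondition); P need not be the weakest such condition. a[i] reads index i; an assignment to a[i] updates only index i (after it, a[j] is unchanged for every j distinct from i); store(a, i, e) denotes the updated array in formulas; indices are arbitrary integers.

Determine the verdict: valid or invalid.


Working backward. After the program, the postcondition r - 6 > -9 -> (3*data[r] + 2 >= 3 and (3*data[4] - 2*tab[r + 2] - 4 > r -> 2*q + 2*r - 6 > -1)) must hold; in canonical form it is r > -3 -> (3*data[r] >= 1 and (3*data[4] > 2*tab[r + 2] + r + 4 -> 2*q + 2*r > 5)).
Before tab[1] := 2*r - 2*r + 2: r > -3 -> (3*data[r] >= 1 and (3*data[4] > 2*store(tab, 1, 2)[r + 2] + r + 4 -> 2*q + 2*r > 5))
Before r := tab[3] - 7: tab[3] > 4 -> (3*data[tab[3] - 7] >= 1 and (3*data[4] > tab[3] + 2*store(tab, 1, 2)[tab[3] - 5] - 3 -> 2*tab[3] + 2*q > 19))
The weakest precondition is tab[3] > 4 -> (3*data[tab[3] - 7] >= 1 and (3*data[4] > tab[3] + 2*store(tab, 1, 2)[tab[3] - 5] - 3 -> 2*tab[3] + 2*q > 19)).
Check whether tab[3] > 4 -> (3*data[tab[3] - 7] >= -2 and (3*data[4] > tab[3] + 2*store(tab, 1, 2)[tab[3] - 5] - 3 -> 2*tab[3] + 2*q > 19)) implies it.
Countermodel: at the initial state data = {[-2] = 0, [0] = 6, [1] = 6, [3] = 6, [4] = 6, elsewhere 6}, q = 5, tab = {[-2] = 7, [0] = 7, [1] = 7, [3] = 5, [4] = 7, elsewhere 7}, the precondition holds but the weakest precondition fails.
Answer: invalid


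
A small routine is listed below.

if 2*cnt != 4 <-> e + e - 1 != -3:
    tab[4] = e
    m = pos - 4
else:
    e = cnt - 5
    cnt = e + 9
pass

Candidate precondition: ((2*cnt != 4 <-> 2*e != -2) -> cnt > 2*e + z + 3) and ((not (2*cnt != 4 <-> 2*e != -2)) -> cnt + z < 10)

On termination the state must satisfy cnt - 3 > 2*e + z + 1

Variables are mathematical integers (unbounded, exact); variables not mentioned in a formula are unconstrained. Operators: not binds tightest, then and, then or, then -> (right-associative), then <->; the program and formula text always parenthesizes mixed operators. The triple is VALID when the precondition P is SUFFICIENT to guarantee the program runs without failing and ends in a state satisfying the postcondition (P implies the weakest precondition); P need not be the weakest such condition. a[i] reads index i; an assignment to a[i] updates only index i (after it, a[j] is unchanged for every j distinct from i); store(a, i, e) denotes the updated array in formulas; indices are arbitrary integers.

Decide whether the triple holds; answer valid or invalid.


Working backward. After the program, the postcondition cnt - 3 > 2*e + z + 1 must hold; in canonical form it is cnt > 2*e + z + 4.
Before skip: cnt > 2*e + z + 4
Then branch requires cnt > 2*e + z + 4; else branch requires cnt + z < 10.
Before the if: ((2*cnt != 4 <-> 2*e != -2) -> cnt > 2*e + z + 4) and ((not (2*cnt != 4 <-> 2*e != -2)) -> cnt + z < 10)
The weakest precondition is ((2*cnt != 4 <-> 2*e != -2) -> cnt > 2*e + z + 4) and ((not (2*cnt != 4 <-> 2*e != -2)) -> cnt + z < 10).
Check whether ((2*cnt != 4 <-> 2*e != -2) -> cnt > 2*e + z + 3) and ((not (2*cnt != 4 <-> 2*e != -2)) -> cnt + z < 10) implies it.
Countermodel: at the initial state cnt = 2, e = -1, z = 0, the precondition holds but the weakest precondition fails.
Answer: invalid


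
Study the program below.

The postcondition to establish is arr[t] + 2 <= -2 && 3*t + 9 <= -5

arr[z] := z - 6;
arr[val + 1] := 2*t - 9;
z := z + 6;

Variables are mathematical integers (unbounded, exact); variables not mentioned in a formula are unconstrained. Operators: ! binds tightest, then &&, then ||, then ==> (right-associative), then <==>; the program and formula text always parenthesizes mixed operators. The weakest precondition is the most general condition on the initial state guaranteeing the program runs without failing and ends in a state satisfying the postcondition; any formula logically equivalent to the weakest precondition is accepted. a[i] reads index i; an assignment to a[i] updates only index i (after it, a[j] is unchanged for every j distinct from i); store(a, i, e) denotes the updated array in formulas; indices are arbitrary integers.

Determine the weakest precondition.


Working backward. After the program, the postcondition arr[t] + 2 <= -2 && 3*t + 9 <= -5 must hold; in canonical form it is arr[t] <= -4 && 3*t <= -14.
Before z := z + 6: arr[t] <= -4 && 3*t <= -14
Before arr[val + 1] := 2*t - 9: store(arr, val + 1, 2*t - 9)[t] <= -4 && 3*t <= -14
Before arr[z] := z - 6: store(store(arr, z, z - 6), val + 1, 2*t - 9)[t] <= -4 && 3*t <= -14
Answer: WP = store(store(arr, z, z - 6), val + 1, 2*t - 9)[t] <= -4 && 3*t <= -14


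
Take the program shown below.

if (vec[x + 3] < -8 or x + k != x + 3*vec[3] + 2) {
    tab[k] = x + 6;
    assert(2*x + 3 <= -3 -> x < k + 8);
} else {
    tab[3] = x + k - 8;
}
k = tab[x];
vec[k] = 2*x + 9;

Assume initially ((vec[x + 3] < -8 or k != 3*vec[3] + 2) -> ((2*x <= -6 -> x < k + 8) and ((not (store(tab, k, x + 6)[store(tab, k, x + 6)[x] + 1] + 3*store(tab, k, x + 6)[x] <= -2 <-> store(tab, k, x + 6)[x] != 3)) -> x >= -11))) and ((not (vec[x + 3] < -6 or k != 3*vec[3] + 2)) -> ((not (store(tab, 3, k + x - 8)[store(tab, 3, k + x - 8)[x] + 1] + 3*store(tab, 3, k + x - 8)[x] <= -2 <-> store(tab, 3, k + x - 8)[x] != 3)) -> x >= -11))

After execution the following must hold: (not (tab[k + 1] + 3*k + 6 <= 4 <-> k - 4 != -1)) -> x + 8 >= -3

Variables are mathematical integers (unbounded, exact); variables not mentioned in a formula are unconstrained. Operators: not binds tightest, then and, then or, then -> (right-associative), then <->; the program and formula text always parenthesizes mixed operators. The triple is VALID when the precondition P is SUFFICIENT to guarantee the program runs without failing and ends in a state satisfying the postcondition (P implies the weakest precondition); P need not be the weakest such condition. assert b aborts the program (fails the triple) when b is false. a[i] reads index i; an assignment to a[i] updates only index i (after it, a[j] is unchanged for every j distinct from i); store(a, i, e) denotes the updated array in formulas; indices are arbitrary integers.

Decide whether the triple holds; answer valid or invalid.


Working backward. After the program, the postcondition (not (tab[k + 1] + 3*k + 6 <= 4 <-> k - 4 != -1)) -> x + 8 >= -3 must hold; in canonical form it is (not (tab[k + 1] + 3*k <= -2 <-> k != 3)) -> x >= -11.
Before vec[k] := 2*x + 9: (not (tab[k + 1] + 3*k <= -2 <-> k != 3)) -> x >= -11
Before k := tab[x]: (not (tab[tab[x] + 1] + 3*tab[x] <= -2 <-> tab[x] != 3)) -> x >= -11
Then branch requires (2*x <= -6 -> x < k + 8) and ((not (store(tab, k, x + 6)[store(tab, k, x + 6)[x] + 1] + 3*store(tab, k, x + 6)[x] <= -2 <-> store(tab, k, x + 6)[x] != 3)) -> x >= -11); else branch requires (not (store(tab, 3, k + x - 8)[store(tab, 3, k + x - 8)[x] + 1] + 3*store(tab, 3, k + x - 8)[x] <= -2 <-> store(tab, 3, k + x - 8)[x] != 3)) -> x >= -11.
Before the if: ((vec[x + 3] < -8 or k != 3*vec[3] + 2) -> ((2*x <= -6 -> x < k + 8) and ((not (store(tab, k, x + 6)[store(tab, k, x + 6)[x] + 1] + 3*store(tab, k, x + 6)[x] <= -2 <-> store(tab, k, x + 6)[x] != 3)) -> x >= -11))) and ((not (vec[x + 3] < -8 or k != 3*vec[3] + 2)) -> ((not (store(tab, 3, k + x - 8)[store(tab, 3, k + x - 8)[x] + 1] + 3*store(tab, 3, k + x - 8)[x] <= -2 <-> store(tab, 3, k + x - 8)[x] != 3)) -> x >= -11))
The weakest precondition is ((vec[x + 3] < -8 or k != 3*vec[3] + 2) -> ((2*x <= -6 -> x < k + 8) and ((not (store(tab, k, x + 6)[store(tab, k, x + 6)[x] + 1] + 3*store(tab, k, x + 6)[x] <= -2 <-> store(tab, k, x + 6)[x] != 3)) -> x >= -11))) and ((not (vec[x + 3] < -8 or k != 3*vec[3] + 2)) -> ((not (store(tab, 3, k + x - 8)[store(tab, 3, k + x - 8)[x] + 1] + 3*store(tab, 3, k + x - 8)[x] <= -2 <-> store(tab, 3, k + x - 8)[x] != 3)) -> x >= -11)).
Check whether ((vec[x + 3] < -8 or k != 3*vec[3] + 2) -> ((2*x <= -6 -> x < k + 8) and ((not (store(tab, k, x + 6)[store(tab, k, x + 6)[x] + 1] + 3*store(tab, k, x + 6)[x] <= -2 <-> store(tab, k, x + 6)[x] != 3)) -> x >= -11))) and ((not (vec[x + 3] < -6 or k != 3*vec[3] + 2)) -> ((not (store(tab, 3, k + x - 8)[store(tab, 3, k + x - 8)[x] + 1] + 3*store(tab, 3, k + x - 8)[x] <= -2 <-> store(tab, 3, k + x - 8)[x] != 3)) -> x >= -11)) implies it.
Countermodel: at the initial state k = 2, tab = {[-12] = 4, [-9] = 6, [2] = 6, [3] = 6, [5] = 6516, elsewhere 6}, vec = {[-12] = 2, [-9] = -7, [2] = 2, [3] = 0, [5] = 2, elsewhere 2}, x = -12, the precondition holds but the weakest precondition fails.
Answer: invalid


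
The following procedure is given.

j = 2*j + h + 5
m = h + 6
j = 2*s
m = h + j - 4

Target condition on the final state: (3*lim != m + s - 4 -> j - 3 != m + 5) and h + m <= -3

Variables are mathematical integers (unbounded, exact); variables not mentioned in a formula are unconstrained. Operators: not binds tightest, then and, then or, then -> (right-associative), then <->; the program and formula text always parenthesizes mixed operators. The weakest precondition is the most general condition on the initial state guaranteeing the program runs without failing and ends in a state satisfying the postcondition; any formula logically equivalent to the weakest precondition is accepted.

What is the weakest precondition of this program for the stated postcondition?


Working backward. After the program, the postcondition (3*lim != m + s - 4 -> j - 3 != m + 5) and h + m <= -3 must hold; in canonical form it is (3*lim != m + s - 4 -> j != m + 8) and h + m <= -3.
Before m := h + j - 4: (3*lim != h + j + s - 8 -> h != -4) and 2*h + j <= 1
Before j := 2*s: (3*lim != h + 3*s - 8 -> h != -4) and 2*h + 2*s <= 1
Before m := h + 6: (3*lim != h + 3*s - 8 -> h != -4) and 2*h + 2*s <= 1
Before j := 2*j + h + 5: (3*lim != h + 3*s - 8 -> h != -4) and 2*h + 2*s <= 1
Answer: WP = (3*lim != h + 3*s - 8 -> h != -4) and 2*h + 2*s <= 1


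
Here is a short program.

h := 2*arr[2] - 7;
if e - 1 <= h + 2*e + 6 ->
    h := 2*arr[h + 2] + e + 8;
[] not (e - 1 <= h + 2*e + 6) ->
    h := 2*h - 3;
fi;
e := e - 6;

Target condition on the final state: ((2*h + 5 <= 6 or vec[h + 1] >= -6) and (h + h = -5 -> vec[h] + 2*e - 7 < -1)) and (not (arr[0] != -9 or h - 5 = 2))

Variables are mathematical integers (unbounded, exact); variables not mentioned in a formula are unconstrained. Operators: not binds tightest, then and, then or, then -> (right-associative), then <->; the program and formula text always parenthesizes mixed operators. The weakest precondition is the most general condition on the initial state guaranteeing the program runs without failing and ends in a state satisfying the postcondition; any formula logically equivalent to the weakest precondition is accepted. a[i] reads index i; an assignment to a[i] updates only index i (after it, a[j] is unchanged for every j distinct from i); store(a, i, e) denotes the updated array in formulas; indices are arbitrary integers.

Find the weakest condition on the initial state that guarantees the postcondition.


Working backward. After the program, the postcondition ((2*h + 5 <= 6 or vec[h + 1] >= -6) and (h + h = -5 -> vec[h] + 2*e - 7 < -1)) and (not (arr[0] != -9 or h - 5 = 2)) must hold; in canonical form it is (2*h <= 1 or vec[h + 1] >= -6) and (2*h = -5 -> vec[h] + 2*e < 6) and (not (arr[0] != -9 or h = 7)).
Before e := e - 6: (2*h <= 1 or vec[h + 1] >= -6) and (2*h = -5 -> vec[h] + 2*e < 18) and (not (arr[0] != -9 or h = 7))
Then branch requires (4*arr[h + 2] + 2*e <= -15 or vec[2*arr[h + 2] + e + 9] >= -6) and (4*arr[h + 2] + 2*e = -21 -> vec[2*arr[h + 2] + e + 8] + 2*e < 18) and (not (arr[0] != -9 or 2*arr[h + 2] + e = -1)); else branch requires (4*h <= 7 or vec[2*h - 2] >= -6) and (4*h = 1 -> vec[2*h - 3] + 2*e < 18) and (not (arr[0] != -9 or 2*h = 10)).
Before the if: (e + h >= -7 -> ((4*arr[h + 2] + 2*e <= -15 or vec[2*arr[h + 2] + e + 9] >= -6) and (4*arr[h + 2] + 2*e = -21 -> vec[2*arr[h + 2] + e + 8] + 2*e < 18) and (not (arr[0] != -9 or 2*arr[h + 2] + e = -1)))) and ((not (e + h >= -7)) -> ((4*h <= 7 or vec[2*h - 2] >= -6) and (4*h = 1 -> vec[2*h - 3] + 2*e < 18) and (not (arr[0] != -9 or 2*h = 10))))
Before h := 2*arr[2] - 7: (2*arr[2] + e >= 0 -> ((4*arr[2*arr[2] - 5] + 2*e <= -15 or vec[2*arr[2*arr[2] - 5] + e + 9] >= -6) and (4*arr[2*arr[2] - 5] + 2*e = -21 -> vec[2*arr[2*arr[2] - 5] + e + 8] + 2*e < 18) and (not (arr[0] != -9 or 2*arr[2*arr[2] - 5] + e = -1)))) and ((not (2*arr[2] + e >= 0)) -> ((8*arr[2] <= 35 or vec[4*arr[2] - 16] >= -6) and (8*arr[2] = 29 -> vec[4*arr[2] - 17] + 2*e < 18) and (not (arr[0] != -9 or 4*arr[2] = 24))))
Answer: WP = (2*arr[2] + e >= 0 -> ((4*arr[2*arr[2] - 5] + 2*e <= -15 or vec[2*arr[2*arr[2] - 5] + e + 9] >= -6) and (4*arr[2*arr[2] - 5] + 2*e = -21 -> vec[2*arr[2*arr[2] - 5] + e + 8] + 2*e < 18) and (not (arr[0] != -9 or 2*arr[2*arr[2] - 5] + e = -1)))) and ((not (2*arr[2] + e >= 0)) -> ((8*arr[2] <= 35 or vec[4*arr[2] - 16] >= -6) and (8*arr[2] = 29 -> vec[4*arr[2] - 17] + 2*e < 18) and (not (arr[0] != -9 or 4*arr[2] = 24))))


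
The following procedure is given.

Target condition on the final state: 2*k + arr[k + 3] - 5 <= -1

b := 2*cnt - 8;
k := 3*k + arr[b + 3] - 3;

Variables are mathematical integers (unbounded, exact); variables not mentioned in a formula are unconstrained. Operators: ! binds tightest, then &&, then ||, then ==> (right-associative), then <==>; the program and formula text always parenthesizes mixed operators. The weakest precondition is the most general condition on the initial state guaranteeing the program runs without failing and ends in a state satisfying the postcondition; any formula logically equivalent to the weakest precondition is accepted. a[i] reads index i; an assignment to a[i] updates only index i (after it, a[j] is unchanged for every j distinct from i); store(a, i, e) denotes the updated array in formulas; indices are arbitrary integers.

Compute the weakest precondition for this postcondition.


Working backward. After the program, the postcondition 2*k + arr[k + 3] - 5 <= -1 must hold; in canonical form it is arr[k + 3] + 2*k <= 4.
Before k := 3*k + arr[b + 3] - 3: arr[arr[b + 3] + 3*k] + 2*arr[b + 3] + 6*k <= 10
Before b := 2*cnt - 8: arr[arr[2*cnt - 5] + 3*k] + 2*arr[2*cnt - 5] + 6*k <= 10
Answer: WP = arr[arr[2*cnt - 5] + 3*k] + 2*arr[2*cnt - 5] + 6*k <= 10


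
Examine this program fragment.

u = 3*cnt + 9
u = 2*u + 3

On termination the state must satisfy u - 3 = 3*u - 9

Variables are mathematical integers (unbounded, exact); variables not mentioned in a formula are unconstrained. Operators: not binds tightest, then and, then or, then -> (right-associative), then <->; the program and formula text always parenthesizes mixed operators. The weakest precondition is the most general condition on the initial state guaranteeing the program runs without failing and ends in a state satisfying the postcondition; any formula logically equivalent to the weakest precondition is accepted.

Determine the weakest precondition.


Working backward. After the program, the postcondition u - 3 = 3*u - 9 must hold; in canonical form it is 2*u = 6.
Before u := 2*u + 3: 4*u = 0
Before u := 3*cnt + 9: 12*cnt = -36
Answer: WP = 12*cnt = -36


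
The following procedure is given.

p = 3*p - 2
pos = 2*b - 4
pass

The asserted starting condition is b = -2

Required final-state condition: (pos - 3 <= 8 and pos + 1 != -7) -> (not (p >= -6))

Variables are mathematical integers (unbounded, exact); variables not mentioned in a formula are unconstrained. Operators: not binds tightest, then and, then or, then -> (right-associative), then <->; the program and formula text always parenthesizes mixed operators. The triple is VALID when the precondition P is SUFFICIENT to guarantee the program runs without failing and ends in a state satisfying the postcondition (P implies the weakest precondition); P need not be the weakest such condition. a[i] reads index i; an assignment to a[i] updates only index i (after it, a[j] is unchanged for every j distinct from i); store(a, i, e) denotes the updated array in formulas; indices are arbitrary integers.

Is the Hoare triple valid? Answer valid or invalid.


Working backward. After the program, the postcondition (pos - 3 <= 8 and pos + 1 != -7) -> (not (p >= -6)) must hold; in canonical form it is (pos <= 11 and pos != -8) -> (not (p >= -6)).
Before skip: (pos <= 11 and pos != -8) -> (not (p >= -6))
Before pos := 2*b - 4: (2*b <= 15 and 2*b != -4) -> (not (p >= -6))
Before p := 3*p - 2: (2*b <= 15 and 2*b != -4) -> (not (3*p >= -4))
The weakest precondition is (2*b <= 15 and 2*b != -4) -> (not (3*p >= -4)).
Check whether b = -2 implies it.
Every state satisfying the precondition satisfies the weakest precondition: the implication holds.
Answer: valid


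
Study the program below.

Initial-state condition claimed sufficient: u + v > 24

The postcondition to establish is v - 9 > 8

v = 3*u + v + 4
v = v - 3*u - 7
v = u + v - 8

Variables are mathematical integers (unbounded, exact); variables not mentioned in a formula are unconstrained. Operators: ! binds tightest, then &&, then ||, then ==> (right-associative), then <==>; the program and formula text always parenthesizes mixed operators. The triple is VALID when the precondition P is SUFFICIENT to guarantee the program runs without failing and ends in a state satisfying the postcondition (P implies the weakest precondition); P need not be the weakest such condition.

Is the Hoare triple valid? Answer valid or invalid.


Working backward. After the program, the postcondition v - 9 > 8 must hold; in canonical form it is v > 17.
Before v := u + v - 8: u + v > 25
Before v := v - 3*u - 7: v > 2*u + 32
Before v := 3*u + v + 4: u + v > 28
The weakest precondition is u + v > 28.
Check whether u + v > 24 implies it.
Countermodel: at the initial state u = 25, v = 0, the precondition holds but the weakest precondition fails.
Answer: invalid


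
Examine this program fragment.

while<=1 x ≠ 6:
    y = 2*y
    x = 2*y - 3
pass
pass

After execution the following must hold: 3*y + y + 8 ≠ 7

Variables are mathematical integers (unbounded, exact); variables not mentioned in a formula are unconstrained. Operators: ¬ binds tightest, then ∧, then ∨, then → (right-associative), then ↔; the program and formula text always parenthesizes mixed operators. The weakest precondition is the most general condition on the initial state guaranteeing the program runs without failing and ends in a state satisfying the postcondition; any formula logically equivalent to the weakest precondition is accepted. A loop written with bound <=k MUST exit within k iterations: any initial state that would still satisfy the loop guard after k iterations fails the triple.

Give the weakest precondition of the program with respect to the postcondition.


Working backward. After the program, the postcondition 3*y + y + 8 ≠ 7 must hold; in canonical form it is 4*y ≠ -1.
Before skip: 4*y ≠ -1
Before skip: 4*y ≠ -1
Before the loop (bound <=1), unroll the exhaustion recursion (WP_0 = exit-now case; WP_j = one more guarded iteration, up to j = 1):
  WP_0: (¬(x ≠ 6)) ∧ 4*y ≠ -1
  WP_1: (x ≠ 6 → ((¬(4*y ≠ 9)) ∧ 8*y ≠ -1)) ∧ ((¬(x ≠ 6)) → 4*y ≠ -1)
So before the loop: (x ≠ 6 → ((¬(4*y ≠ 9)) ∧ 8*y ≠ -1)) ∧ ((¬(x ≠ 6)) → 4*y ≠ -1)
Answer: WP = (x ≠ 6 → ((¬(4*y ≠ 9)) ∧ 8*y ≠ -1)) ∧ ((¬(x ≠ 6)) → 4*y ≠ -1)


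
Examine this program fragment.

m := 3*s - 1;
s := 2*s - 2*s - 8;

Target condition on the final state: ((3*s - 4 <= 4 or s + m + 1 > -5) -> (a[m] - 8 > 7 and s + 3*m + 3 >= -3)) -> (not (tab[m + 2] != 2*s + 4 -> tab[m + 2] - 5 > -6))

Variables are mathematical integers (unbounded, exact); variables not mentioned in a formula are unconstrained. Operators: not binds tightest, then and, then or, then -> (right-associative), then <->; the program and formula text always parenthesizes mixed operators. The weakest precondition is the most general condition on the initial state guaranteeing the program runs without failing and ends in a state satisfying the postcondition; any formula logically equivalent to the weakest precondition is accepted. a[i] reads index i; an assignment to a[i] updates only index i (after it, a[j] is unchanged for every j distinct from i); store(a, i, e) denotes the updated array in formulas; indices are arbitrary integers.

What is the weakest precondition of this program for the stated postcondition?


Working backward. After the program, the postcondition ((3*s - 4 <= 4 or s + m + 1 > -5) -> (a[m] - 8 > 7 and s + 3*m + 3 >= -3)) -> (not (tab[m + 2] != 2*s + 4 -> tab[m + 2] - 5 > -6)) must hold; in canonical form it is ((3*s <= 8 or m + s > -6) -> (a[m] > 15 and 3*m + s >= -6)) -> (not (tab[m + 2] != 2*s + 4 -> tab[m + 2] > -1)).
Before s := 2*s - 2*s - 8: (a[m] > 15 and 3*m >= 2) -> (not (tab[m + 2] != -12 -> tab[m + 2] > -1))
Before m := 3*s - 1: (a[3*s - 1] > 15 and 9*s >= 5) -> (not (tab[3*s + 1] != -12 -> tab[3*s + 1] > -1))
Answer: WP = (a[3*s - 1] > 15 and 9*s >= 5) -> (not (tab[3*s + 1] != -12 -> tab[3*s + 1] > -1))


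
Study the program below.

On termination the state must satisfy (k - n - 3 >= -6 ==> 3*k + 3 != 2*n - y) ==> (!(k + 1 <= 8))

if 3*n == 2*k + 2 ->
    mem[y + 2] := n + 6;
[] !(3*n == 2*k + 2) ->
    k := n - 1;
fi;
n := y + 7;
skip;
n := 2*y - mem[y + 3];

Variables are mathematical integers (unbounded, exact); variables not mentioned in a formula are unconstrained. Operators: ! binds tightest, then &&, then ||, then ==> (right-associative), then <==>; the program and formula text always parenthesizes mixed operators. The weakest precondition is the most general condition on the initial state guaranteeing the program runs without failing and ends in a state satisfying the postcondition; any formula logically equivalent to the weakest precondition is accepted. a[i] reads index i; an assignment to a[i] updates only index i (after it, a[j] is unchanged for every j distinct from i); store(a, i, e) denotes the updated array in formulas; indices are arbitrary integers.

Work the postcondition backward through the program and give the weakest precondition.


Working backward. After the program, the postcondition (k - n - 3 >= -6 ==> 3*k + 3 != 2*n - y) ==> (!(k + 1 <= 8)) must hold; in canonical form it is (k >= n - 3 ==> 3*k + y != 2*n - 3) ==> (!(k <= 7)).
Before n := 2*y - mem[y + 3]: (mem[y + 3] + k >= 2*y - 3 ==> 2*mem[y + 3] + 3*k != 3*y - 3) ==> (!(k <= 7))
Before skip: (mem[y + 3] + k >= 2*y - 3 ==> 2*mem[y + 3] + 3*k != 3*y - 3) ==> (!(k <= 7))
Before n := y + 7: (mem[y + 3] + k >= 2*y - 3 ==> 2*mem[y + 3] + 3*k != 3*y - 3) ==> (!(k <= 7))
Then branch requires (store(mem, y + 2, n + 6)[y + 3] + k >= 2*y - 3 ==> 2*store(mem, y + 2, n + 6)[y + 3] + 3*k != 3*y - 3) ==> (!(k <= 7)); else branch requires (mem[y + 3] + n >= 2*y - 2 ==> 2*mem[y + 3] + 3*n != 3*y) ==> (!(n <= 8)).
Before the if: (3*n == 2*k + 2 ==> ((store(mem, y + 2, n + 6)[y + 3] + k >= 2*y - 3 ==> 2*store(mem, y + 2, n + 6)[y + 3] + 3*k != 3*y - 3) ==> (!(k <= 7)))) && ((!(3*n == 2*k + 2)) ==> ((mem[y + 3] + n >= 2*y - 2 ==> 2*mem[y + 3] + 3*n != 3*y) ==> (!(n <= 8))))
Answer: WP = (3*n == 2*k + 2 ==> ((store(mem, y + 2, n + 6)[y + 3] + k >= 2*y - 3 ==> 2*store(mem, y + 2, n + 6)[y + 3] + 3*k != 3*y - 3) ==> (!(k <= 7)))) && ((!(3*n == 2*k + 2)) ==> ((mem[y + 3] + n >= 2*y - 2 ==> 2*mem[y + 3] + 3*n != 3*y) ==> (!(n <= 8))))


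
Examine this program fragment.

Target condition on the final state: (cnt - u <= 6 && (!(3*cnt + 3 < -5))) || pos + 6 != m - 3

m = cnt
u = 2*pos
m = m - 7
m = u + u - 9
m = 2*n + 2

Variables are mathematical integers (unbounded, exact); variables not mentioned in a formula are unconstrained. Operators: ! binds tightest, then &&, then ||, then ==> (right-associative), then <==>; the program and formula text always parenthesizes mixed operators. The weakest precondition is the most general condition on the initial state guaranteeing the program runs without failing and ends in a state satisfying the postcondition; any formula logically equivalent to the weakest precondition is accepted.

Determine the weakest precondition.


Working backward. After the program, the postcondition (cnt - u <= 6 && (!(3*cnt + 3 < -5))) || pos + 6 != m - 3 must hold; in canonical form it is (cnt <= u + 6 && (!(3*cnt < -8))) || pos != m - 9.
Before m := 2*n + 2: (cnt <= u + 6 && (!(3*cnt < -8))) || pos != 2*n - 7
Before m := u + u - 9: (cnt <= u + 6 && (!(3*cnt < -8))) || pos != 2*n - 7
Before m := m - 7: (cnt <= u + 6 && (!(3*cnt < -8))) || pos != 2*n - 7
Before u := 2*pos: (cnt <= 2*pos + 6 && (!(3*cnt < -8))) || pos != 2*n - 7
Before m := cnt: (cnt <= 2*pos + 6 && (!(3*cnt < -8))) || pos != 2*n - 7
Answer: WP = (cnt <= 2*pos + 6 && (!(3*cnt < -8))) || pos != 2*n - 7


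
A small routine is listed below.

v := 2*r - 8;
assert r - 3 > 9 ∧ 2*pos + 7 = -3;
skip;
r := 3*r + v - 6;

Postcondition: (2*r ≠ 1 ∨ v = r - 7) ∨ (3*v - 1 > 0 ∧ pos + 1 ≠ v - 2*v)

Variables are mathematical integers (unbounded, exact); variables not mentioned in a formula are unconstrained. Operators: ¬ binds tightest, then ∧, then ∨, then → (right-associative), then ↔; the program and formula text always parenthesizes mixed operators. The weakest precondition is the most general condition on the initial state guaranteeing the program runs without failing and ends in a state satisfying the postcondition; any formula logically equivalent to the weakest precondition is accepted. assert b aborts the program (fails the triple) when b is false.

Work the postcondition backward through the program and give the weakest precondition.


Working backward. After the program, the postcondition (2*r ≠ 1 ∨ v = r - 7) ∨ (3*v - 1 > 0 ∧ pos + 1 ≠ v - 2*v) must hold; in canonical form it is 2*r ≠ 1 ∨ v = r - 7 ∨ (3*v > 1 ∧ pos + v ≠ -1).
Before r := 3*r + v - 6: 6*r + 2*v ≠ 13 ∨ 3*r = 13 ∨ (3*v > 1 ∧ pos + v ≠ -1)
Before skip: 6*r + 2*v ≠ 13 ∨ 3*r = 13 ∨ (3*v > 1 ∧ pos + v ≠ -1)
Before assert r - 3 > 9 ∧ 2*pos + 7 = -3: r > 12 ∧ 2*pos = -10 ∧ (6*r + 2*v ≠ 13 ∨ 3*r = 13 ∨ (3*v > 1 ∧ pos + v ≠ -1))
Before v := 2*r - 8: r > 12 ∧ 2*pos = -10 ∧ (10*r ≠ 29 ∨ 3*r = 13 ∨ (6*r > 25 ∧ pos + 2*r ≠ 7))
Answer: WP = r > 12 ∧ 2*pos = -10 ∧ (10*r ≠ 29 ∨ 3*r = 13 ∨ (6*r > 25 ∧ pos + 2*r ≠ 7))


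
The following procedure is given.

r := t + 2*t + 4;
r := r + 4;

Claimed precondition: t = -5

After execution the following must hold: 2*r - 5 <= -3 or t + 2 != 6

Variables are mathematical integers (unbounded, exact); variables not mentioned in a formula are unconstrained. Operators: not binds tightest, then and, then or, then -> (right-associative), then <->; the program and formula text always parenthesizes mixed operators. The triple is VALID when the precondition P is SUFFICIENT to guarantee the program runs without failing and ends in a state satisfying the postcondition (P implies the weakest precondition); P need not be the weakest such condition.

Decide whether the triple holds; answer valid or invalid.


Working backward. After the program, the postcondition 2*r - 5 <= -3 or t + 2 != 6 must hold; in canonical form it is 2*r <= 2 or t != 4.
Before r := r + 4: 2*r <= -6 or t != 4
Before r := t + 2*t + 4: 6*t <= -14 or t != 4
The weakest precondition is 6*t <= -14 or t != 4.
Check whether t = -5 implies it.
Every state satisfying the precondition satisfies the weakest precondition: the implication holds.
Answer: valid


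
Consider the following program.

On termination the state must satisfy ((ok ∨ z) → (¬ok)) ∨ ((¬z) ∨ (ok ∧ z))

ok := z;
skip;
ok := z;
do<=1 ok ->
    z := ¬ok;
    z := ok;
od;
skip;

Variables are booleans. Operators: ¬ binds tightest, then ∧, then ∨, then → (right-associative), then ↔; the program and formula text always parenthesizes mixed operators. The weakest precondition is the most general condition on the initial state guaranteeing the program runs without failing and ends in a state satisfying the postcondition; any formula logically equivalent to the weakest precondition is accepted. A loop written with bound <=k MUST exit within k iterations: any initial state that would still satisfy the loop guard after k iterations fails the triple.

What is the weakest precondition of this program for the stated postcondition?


Working backward. After the program, the postcondition ((ok ∨ z) → (¬ok)) ∨ ((¬z) ∨ (ok ∧ z)) must hold; in canonical form it is ((ok ∨ z) → (¬ok)) ∨ (¬z) ∨ (ok ∧ z).
Before skip: ((ok ∨ z) → (¬ok)) ∨ (¬z) ∨ (ok ∧ z)
Before the loop (bound <=1), unroll the exhaustion recursion (WP_0 = exit-now case; WP_j = one more guarded iteration, up to j = 1):
  WP_0: (¬ok) ∧ (((ok ∨ z) → (¬ok)) ∨ (¬z) ∨ (ok ∧ z))
  WP_1: (ok → (¬ok)) ∧ ((¬ok) → (((ok ∨ z) → (¬ok)) ∨ (¬z) ∨ (ok ∧ z)))
So before the loop: (ok → (¬ok)) ∧ ((¬ok) → (((ok ∨ z) → (¬ok)) ∨ (¬z) ∨ (ok ∧ z)))
Before ok := z: z → (¬z)
Before skip: z → (¬z)
Before ok := z: z → (¬z)
Answer: WP = z → (¬z)


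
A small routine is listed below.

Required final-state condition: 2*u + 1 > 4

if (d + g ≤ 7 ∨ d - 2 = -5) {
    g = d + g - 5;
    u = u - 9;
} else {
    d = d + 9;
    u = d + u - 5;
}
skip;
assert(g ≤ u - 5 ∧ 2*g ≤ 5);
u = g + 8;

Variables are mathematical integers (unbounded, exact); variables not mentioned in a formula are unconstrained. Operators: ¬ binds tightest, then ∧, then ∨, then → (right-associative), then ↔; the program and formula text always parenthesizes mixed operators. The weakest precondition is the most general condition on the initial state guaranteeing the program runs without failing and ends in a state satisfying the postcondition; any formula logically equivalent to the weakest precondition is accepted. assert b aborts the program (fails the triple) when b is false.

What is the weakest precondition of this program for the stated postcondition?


Working backward. After the program, the postcondition 2*u + 1 > 4 must hold; in canonical form it is 2*u > 3.
Before u := g + 8: 2*g > -13
Before assert g ≤ u - 5 ∧ 2*g ≤ 5: g ≤ u - 5 ∧ 2*g ≤ 5 ∧ 2*g > -13
Before skip: g ≤ u - 5 ∧ 2*g ≤ 5 ∧ 2*g > -13
Then branch requires d + g ≤ u - 9 ∧ 2*d + 2*g ≤ 15 ∧ 2*d + 2*g > -3; else branch requires g ≤ d + u - 1 ∧ 2*g ≤ 5 ∧ 2*g > -13.
Before the if: ((d + g ≤ 7 ∨ d = -3) → (d + g ≤ u - 9 ∧ 2*d + 2*g ≤ 15 ∧ 2*d + 2*g > -3)) ∧ ((¬(d + g ≤ 7 ∨ d = -3)) → (g ≤ d + u - 1 ∧ 2*g ≤ 5 ∧ 2*g > -13))
Answer: WP = ((d + g ≤ 7 ∨ d = -3) → (d + g ≤ u - 9 ∧ 2*d + 2*g ≤ 15 ∧ 2*d + 2*g > -3)) ∧ ((¬(d + g ≤ 7 ∨ d = -3)) → (g ≤ d + u - 1 ∧ 2*g ≤ 5 ∧ 2*g > -13))


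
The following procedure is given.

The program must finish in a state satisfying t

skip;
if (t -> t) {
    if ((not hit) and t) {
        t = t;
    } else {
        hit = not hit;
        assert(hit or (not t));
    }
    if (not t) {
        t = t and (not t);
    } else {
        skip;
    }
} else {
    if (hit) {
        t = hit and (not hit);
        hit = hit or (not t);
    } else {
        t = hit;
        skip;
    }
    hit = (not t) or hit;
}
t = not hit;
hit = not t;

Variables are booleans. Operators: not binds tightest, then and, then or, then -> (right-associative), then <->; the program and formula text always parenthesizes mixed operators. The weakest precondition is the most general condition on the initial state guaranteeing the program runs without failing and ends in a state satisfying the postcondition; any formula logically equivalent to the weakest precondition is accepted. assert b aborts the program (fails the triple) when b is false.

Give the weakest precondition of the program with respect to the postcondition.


Working backward. After the program, t must hold.
Before hit := not t: t
Before t := not hit: not hit
Then branch requires (((not hit) and t) -> (((not t) -> (not hit)) and (t -> (not hit)))) and ((not ((not hit) and t)) -> (((not hit) or (not t)) and ((not t) -> hit) and (t -> hit))); else branch requires false.
Before the if: (((not hit) and t) -> (((not t) -> (not hit)) and (t -> (not hit)))) and ((not ((not hit) and t)) -> (((not hit) or (not t)) and ((not t) -> hit) and (t -> hit)))
Before skip: (((not hit) and t) -> (((not t) -> (not hit)) and (t -> (not hit)))) and ((not ((not hit) and t)) -> (((not hit) or (not t)) and ((not t) -> hit) and (t -> hit)))
Answer: WP = (((not hit) and t) -> (((not t) -> (not hit)) and (t -> (not hit)))) and ((not ((not hit) and t)) -> (((not hit) or (not t)) and ((not t) -> hit) and (t -> hit)))


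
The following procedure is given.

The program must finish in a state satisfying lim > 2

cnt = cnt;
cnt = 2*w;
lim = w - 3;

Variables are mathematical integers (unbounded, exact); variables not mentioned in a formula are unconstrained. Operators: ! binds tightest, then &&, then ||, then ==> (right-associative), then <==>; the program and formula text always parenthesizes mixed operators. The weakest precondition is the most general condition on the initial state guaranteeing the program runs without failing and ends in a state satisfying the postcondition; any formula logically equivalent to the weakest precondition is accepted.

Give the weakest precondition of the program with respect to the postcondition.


Working backward. After the program, lim > 2 must hold.
Before lim := w - 3: w > 5
Before cnt := 2*w: w > 5
Before cnt := cnt: w > 5
Answer: WP = w > 5


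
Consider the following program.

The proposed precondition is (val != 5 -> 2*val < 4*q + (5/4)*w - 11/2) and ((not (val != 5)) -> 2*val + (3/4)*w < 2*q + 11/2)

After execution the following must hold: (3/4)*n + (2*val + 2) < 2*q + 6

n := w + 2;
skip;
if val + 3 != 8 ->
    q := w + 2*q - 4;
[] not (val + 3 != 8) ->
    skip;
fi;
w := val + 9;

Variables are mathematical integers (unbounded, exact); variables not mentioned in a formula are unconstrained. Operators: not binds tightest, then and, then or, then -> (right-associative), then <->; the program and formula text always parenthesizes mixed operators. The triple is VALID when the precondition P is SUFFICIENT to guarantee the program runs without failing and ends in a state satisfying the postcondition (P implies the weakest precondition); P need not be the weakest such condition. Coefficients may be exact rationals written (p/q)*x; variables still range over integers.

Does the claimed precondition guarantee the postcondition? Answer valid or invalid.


Working backward. After the program, the postcondition (3/4)*n + (2*val + 2) < 2*q + 6 must hold; in canonical form it is (3/4)*n + 2*val < 2*q + 4.
Before w := val + 9: (3/4)*n + 2*val < 2*q + 4
Then branch requires (3/4)*n + 2*val < 4*q + 2*w - 4; else branch requires (3/4)*n + 2*val < 2*q + 4.
Before the if: (val != 5 -> (3/4)*n + 2*val < 4*q + 2*w - 4) and ((not (val != 5)) -> (3/4)*n + 2*val < 2*q + 4)
Before skip: (val != 5 -> (3/4)*n + 2*val < 4*q + 2*w - 4) and ((not (val != 5)) -> (3/4)*n + 2*val < 2*q + 4)
Before n := w + 2: (val != 5 -> 2*val < 4*q + (5/4)*w - 11/2) and ((not (val != 5)) -> 2*val + (3/4)*w < 2*q + 5/2)
The weakest precondition is (val != 5 -> 2*val < 4*q + (5/4)*w - 11/2) and ((not (val != 5)) -> 2*val + (3/4)*w < 2*q + 5/2).
Check whether (val != 5 -> 2*val < 4*q + (5/4)*w - 11/2) and ((not (val != 5)) -> 2*val + (3/4)*w < 2*q + 11/2) implies it.
Countermodel: at the initial state q = 2, val = 5, w = -1, the precondition holds but the weakest precondition fails.
Answer: invalid


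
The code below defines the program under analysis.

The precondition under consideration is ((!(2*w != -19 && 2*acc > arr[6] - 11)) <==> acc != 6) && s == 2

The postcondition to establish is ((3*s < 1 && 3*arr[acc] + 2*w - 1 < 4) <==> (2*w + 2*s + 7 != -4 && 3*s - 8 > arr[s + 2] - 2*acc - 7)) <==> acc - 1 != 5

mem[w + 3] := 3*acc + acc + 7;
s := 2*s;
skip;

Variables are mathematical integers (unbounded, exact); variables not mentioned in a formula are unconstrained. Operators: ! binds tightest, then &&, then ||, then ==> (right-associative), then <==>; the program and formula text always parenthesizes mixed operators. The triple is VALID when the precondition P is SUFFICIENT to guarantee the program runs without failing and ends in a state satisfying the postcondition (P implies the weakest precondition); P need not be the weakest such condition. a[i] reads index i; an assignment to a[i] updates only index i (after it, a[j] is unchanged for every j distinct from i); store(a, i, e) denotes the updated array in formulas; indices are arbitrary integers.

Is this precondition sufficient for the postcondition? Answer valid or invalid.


Working backward. After the program, the postcondition ((3*s < 1 && 3*arr[acc] + 2*w - 1 < 4) <==> (2*w + 2*s + 7 != -4 && 3*s - 8 > arr[s + 2] - 2*acc - 7)) <==> acc - 1 != 5 must hold; in canonical form it is ((3*s < 1 && 3*arr[acc] + 2*w < 5) <==> (2*s + 2*w != -11 && 2*acc + 3*s > arr[s + 2] + 1)) <==> acc != 6.
Before skip: ((3*s < 1 && 3*arr[acc] + 2*w < 5) <==> (2*s + 2*w != -11 && 2*acc + 3*s > arr[s + 2] + 1)) <==> acc != 6
Before s := 2*s: ((6*s < 1 && 3*arr[acc] + 2*w < 5) <==> (4*s + 2*w != -11 && 2*acc + 6*s > arr[2*s + 2] + 1)) <==> acc != 6
Before mem[w + 3] := 3*acc + acc + 7: ((6*s < 1 && 3*arr[acc] + 2*w < 5) <==> (4*s + 2*w != -11 && 2*acc + 6*s > arr[2*s + 2] + 1)) <==> acc != 6
The weakest precondition is ((6*s < 1 && 3*arr[acc] + 2*w < 5) <==> (4*s + 2*w != -11 && 2*acc + 6*s > arr[2*s + 2] + 1)) <==> acc != 6.
Check whether ((!(2*w != -19 && 2*acc > arr[6] - 11)) <==> acc != 6) && s == 2 implies it.
Every state satisfying the precondition satisfies the weakest precondition: the implication holds.
Answer: valid
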